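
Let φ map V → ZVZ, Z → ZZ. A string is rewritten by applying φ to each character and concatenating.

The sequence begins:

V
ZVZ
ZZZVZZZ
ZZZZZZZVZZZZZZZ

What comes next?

Rewriting the 15 symbols of ZZZZZZZVZZZZZZZ one by one yields ZZ ZZ ZZ ZZ ZZ ZZ ZZ ZVZ ZZ ZZ ZZ ZZ ZZ ZZ ZZ; concatenated:

ZZZZZZZZZZZZZZZVZZZZZZZZZZZZZZZ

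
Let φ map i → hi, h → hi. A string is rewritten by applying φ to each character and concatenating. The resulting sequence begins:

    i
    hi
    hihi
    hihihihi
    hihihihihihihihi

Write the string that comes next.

Rewriting the 16 symbols of hihihihihihihihi one by one yields hi hi hi hi hi hi hi hi hi hi hi hi hi hi hi hi; concatenated:

hihihihihihihihihihihihihihihihi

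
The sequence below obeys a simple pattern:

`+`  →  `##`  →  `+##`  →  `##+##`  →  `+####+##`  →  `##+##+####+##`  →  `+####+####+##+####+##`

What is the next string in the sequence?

From term 3 onward, concatenate the second-to-last term with the last: +·## = +##, ##·+## = ##+##, …
Continuing: ##+##+####+## · +####+####+##+####+## gives term 8.

##+##+####+##+####+####+##+####+##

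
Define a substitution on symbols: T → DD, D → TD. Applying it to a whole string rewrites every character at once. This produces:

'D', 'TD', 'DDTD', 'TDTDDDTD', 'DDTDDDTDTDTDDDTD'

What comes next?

Replace each of the 16 characters of DDTDDDTDTDTDDDTD in place — TD TD DD TD TD TD DD TD DD TD DD TD TD TD DD TD — and concatenate.

TDTDDDTDTDTDDDTDDDTDDDTDTDTDDDTD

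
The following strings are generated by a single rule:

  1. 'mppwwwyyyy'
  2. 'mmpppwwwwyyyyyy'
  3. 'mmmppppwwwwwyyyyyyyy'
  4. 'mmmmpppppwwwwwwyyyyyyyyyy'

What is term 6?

mmmmmmpppppppwwwwwwwwyyyyyyyyyyyyyy

The n-th term is n-1 m's then n p's then n+1 w's then 2n y's, where the shown terms are n = 2, 3, 4, 5.
For term 6, n = 7, so the run lengths are 6, 7, 8, 14.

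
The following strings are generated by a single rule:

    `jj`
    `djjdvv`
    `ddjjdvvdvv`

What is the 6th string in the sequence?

dddddjjdvvdvvdvvdvvdvv

Each term wraps the previous one in d on the left and dvv on the right.
From ddjjdvvdvv, 3 further steps: ddjjdvvdvv → dddjjdvvdvvdvv → ddddjjdvvdvvdvvdvv → (answer).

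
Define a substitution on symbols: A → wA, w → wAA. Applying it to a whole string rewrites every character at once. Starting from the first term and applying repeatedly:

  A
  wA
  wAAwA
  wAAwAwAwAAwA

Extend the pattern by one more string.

Rewriting each symbol of wAAwAwAwAAwA: w→wAA, A→wA, A→wA, w→wAA, A→wA, w→wAA, A→wA, w→wAA, A→wA, A→wA, w→wAA, A→wA, which concatenates to wAA wA wA wAA wA wAA wA wAA wA wA wAA wA.

wAAwAwAwAAwAwAAwAwAAwAwAwAAwA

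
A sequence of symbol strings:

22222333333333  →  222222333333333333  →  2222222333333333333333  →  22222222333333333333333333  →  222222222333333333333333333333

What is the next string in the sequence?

2222222222333333333333333333333333

Term n consists of n+2 2's, followed by 3n 3's, where the shown terms are n = 3, 4, 5, 6, 7.
For the next term, n = 8, so the run lengths are 10, 24.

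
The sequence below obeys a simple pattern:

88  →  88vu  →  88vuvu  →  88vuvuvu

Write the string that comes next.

88vuvuvuvu

Every step adds vu to the end: s(k+1) = s(k)·vu.
One more step from 88vuvuvu gives the answer.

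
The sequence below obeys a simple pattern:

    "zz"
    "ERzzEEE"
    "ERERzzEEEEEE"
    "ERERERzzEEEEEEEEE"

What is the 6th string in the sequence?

ERERERERERzzEEEEEEEEEEEEEEE

Each term wraps the previous one in ER on the left and EEE on the right.
From ERERERzzEEEEEEEEE, 2 further steps: ERERERzzEEEEEEEEE → ERERERERzzEEEEEEEEEEEE → (answer).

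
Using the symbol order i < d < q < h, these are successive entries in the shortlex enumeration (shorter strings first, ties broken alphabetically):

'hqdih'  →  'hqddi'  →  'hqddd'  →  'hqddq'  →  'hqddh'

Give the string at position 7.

Stepping forward 2 times from hqddh: hqddh → hqdqi, then the target.

hqdqd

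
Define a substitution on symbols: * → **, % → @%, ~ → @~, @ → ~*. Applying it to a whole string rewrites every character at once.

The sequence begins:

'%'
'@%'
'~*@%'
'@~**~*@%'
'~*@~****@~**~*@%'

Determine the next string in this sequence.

Rewriting the 16 symbols of ~*@~****@~**~*@% one by one yields @~ ** ~* @~ ** ** ** ** ~* @~ ** ** @~ ** ~* @%; concatenated:

@~**~*@~********~*@~****@~**~*@%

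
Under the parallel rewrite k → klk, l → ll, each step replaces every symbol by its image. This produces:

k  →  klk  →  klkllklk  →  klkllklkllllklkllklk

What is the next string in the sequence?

Rewriting the 20 symbols of klkllklkllllklkllklk one by one yields klk ll klk ll ll klk ll klk ll ll ll ll klk ll klk ll ll klk ll klk; concatenated:

klkllklkllllklkllklkllllllllklkllklkllllklkllklk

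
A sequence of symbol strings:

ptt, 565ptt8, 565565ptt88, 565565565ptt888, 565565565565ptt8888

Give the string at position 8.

Each term wraps the previous one in 565 on the left and 8 on the right.
From 565565565565ptt8888, 3 further steps: 565565565565ptt8888 → 565565565565565ptt88888 → 565565565565565565ptt888888 → (answer).

565565565565565565565ptt8888888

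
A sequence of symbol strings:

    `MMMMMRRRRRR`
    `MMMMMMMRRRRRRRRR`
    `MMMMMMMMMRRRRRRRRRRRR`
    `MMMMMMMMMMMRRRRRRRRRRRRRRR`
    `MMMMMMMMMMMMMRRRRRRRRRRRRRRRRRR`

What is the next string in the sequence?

The n-th term is 2n+1 M's then 3n R's, where the shown terms are n = 2, 3, 4, 5, 6.
Setting n = 7 gives 15, 21 characters in each block.

MMMMMMMMMMMMMMMRRRRRRRRRRRRRRRRRRRRR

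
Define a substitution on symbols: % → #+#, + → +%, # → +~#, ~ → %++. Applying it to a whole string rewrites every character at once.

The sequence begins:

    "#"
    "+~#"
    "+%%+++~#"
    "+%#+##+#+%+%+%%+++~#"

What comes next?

Replace each of the 20 characters of +%#+##+#+%+%+%%+++~# in place — +% #+# +~# +% +~# +~# +% +~# +% #+# +% #+# +% #+# #+# +% +% +% %++ +~# — and concatenate.

+%#+#+~#+%+~#+~#+%+~#+%#+#+%#+#+%#+##+#+%+%+%%+++~#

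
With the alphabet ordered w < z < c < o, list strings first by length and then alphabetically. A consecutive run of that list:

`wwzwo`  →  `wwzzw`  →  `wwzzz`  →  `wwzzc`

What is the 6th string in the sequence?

Continuing the enumeration 2 steps past wwzzc: wwzzc → wwzzo → (answer).

wwzcw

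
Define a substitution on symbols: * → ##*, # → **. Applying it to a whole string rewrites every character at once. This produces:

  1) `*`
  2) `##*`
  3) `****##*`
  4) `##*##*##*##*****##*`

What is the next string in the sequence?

****##*****##*****##*****##*##*##*##*##*****##*

Replace each of the 19 characters of ##*##*##*##*****##* in place — ** ** ##* ** ** ##* ** ** ##* ** ** ##* ##* ##* ##* ##* ** ** ##* — and concatenate.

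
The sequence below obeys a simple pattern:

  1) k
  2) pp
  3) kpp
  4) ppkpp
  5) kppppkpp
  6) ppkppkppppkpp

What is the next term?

Each term (from the third on) is the two preceding terms concatenated in order: term 3 = k·pp = kpp.
Continuing: kppppkpp · ppkppkppppkpp gives term 7.

kppppkppppkppkppppkpp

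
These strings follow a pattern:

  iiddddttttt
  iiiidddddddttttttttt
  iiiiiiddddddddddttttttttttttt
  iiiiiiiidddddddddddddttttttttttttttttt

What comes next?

iiiiiiiiiiddddddddddddddddttttttttttttttttttttt

The n-th term is 2n i's then 3n+1 d's then 4n+1 t's (n = 1, 2, …).
At n = 5 the blocks have lengths 10, 16, 21.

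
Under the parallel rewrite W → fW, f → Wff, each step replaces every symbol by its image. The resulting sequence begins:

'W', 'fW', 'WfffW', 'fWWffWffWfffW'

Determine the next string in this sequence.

WfffWfWWffWfffWWffWfffWWffWffWfffW

Replace each of the 13 characters of fWWffWffWfffW in place — Wff fW fW Wff Wff fW Wff Wff fW Wff Wff Wff fW — and concatenate.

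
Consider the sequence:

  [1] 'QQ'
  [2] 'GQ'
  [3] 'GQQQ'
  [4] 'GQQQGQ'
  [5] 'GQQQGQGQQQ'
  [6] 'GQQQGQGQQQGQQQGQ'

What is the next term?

GQQQGQGQQQGQQQGQGQQQGQGQQQ

This is a Fibonacci-style word recurrence s(k) = s(k−1)·s(k−2): e.g. GQ·QQ = GQQQ.
So term 7 is GQQQGQGQQQGQQQGQ·GQQQGQGQQQ.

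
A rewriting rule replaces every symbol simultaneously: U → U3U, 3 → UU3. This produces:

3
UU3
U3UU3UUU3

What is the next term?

Apply φ to U3UU3UUU3 symbol by symbol: U→U3U, 3→UU3, U→U3U, U→U3U, 3→UU3, U→U3U, U→U3U, U→U3U, 3→UU3; joined: U3U UU3 U3U U3U UU3 U3U U3U U3U UU3.

U3UUU3U3UU3UUU3U3UU3UU3UUU3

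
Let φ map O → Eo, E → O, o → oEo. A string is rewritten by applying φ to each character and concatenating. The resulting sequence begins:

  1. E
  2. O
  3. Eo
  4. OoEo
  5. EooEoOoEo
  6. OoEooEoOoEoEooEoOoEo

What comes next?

EooEoOoEooEoOoEoEooEoOoEoOoEooEoOoEoEooEoOoEo

Applying the rule to each of the 20 symbols of OoEooEoOoEoEooEoOoEo gives the pieces Eo oEo O oEo oEo O oEo Eo oEo O oEo O oEo oEo O oEo Eo oEo O oEo, which concatenate to the answer.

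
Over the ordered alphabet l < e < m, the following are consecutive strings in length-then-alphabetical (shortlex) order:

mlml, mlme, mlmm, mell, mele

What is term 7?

Advancing 2 positions from mele through mele → melm reaches term 7.

meel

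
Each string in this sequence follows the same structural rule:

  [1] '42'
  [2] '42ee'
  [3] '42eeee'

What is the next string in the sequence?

Each term is the previous one with ee appended.
So the next term is 42eeee·ee.

42eeeeee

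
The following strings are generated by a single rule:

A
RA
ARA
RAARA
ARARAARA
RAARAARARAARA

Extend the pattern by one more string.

ARARAARARAARAARARAARA

From term 3 onward, concatenate the second-to-last term with the last: A·RA = ARA, RA·ARA = RAARA, …
The next term joins ARARAARA and RAARAARARAARA.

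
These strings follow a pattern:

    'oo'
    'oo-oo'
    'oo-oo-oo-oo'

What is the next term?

Each string is two copies of the previous one joined by '-'.
So the next term is two copies of oo-oo-oo-oo with '-' between the halves.

oo-oo-oo-oo-oo-oo-oo-oo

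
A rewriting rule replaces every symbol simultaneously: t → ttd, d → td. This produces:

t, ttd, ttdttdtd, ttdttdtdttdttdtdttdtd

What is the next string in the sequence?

Rewriting the 21 symbols of ttdttdtdttdttdtdttdtd one by one yields ttd ttd td ttd ttd td ttd td ttd ttd td ttd ttd td ttd td ttd ttd td ttd td; concatenated:

ttdttdtdttdttdtdttdtdttdttdtdttdttdtdttdtdttdttdtdttdtd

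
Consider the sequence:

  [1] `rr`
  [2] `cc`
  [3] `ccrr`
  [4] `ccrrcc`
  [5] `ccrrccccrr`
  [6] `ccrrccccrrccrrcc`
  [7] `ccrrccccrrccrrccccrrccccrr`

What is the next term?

ccrrccccrrccrrccccrrccccrrccrrccccrrccrrcc

From term 3 onward, concatenate the last term with the second-to-last: cc·rr = ccrr, ccrr·cc = ccrrcc, …
So term 8 is ccrrccccrrccrrccccrrccccrr·ccrrccccrrccrrcc.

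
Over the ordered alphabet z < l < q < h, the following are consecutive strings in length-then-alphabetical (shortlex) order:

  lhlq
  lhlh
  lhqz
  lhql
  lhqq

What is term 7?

Stepping forward 2 times from lhqq: lhqq → lhqh, then the target.

lhhz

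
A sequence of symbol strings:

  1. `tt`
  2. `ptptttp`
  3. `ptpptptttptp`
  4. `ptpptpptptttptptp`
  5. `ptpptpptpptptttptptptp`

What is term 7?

Every step adds ptp to the front and tp to the end of the previous string.
From ptpptpptpptptttptptptp, 2 further steps: ptpptpptpptptttptptptp → ptpptpptpptpptptttptptptptp → (answer).

ptpptpptpptpptpptptttptptptptptp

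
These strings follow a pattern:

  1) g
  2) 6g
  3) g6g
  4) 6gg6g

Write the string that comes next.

g6g6gg6g

From term 3 onward, concatenate the second-to-last term with the last: g·6g = g6g, 6g·g6g = 6gg6g, …
The next term joins g6g and 6gg6g.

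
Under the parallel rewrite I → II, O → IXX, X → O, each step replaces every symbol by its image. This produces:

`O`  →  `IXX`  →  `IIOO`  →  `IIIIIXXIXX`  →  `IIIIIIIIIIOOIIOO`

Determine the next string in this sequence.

IIIIIIIIIIIIIIIIIIIIIXXIXXIIIIIXXIXX

φ(IIIIIIIIIIOOIIOO) expands symbol-by-symbol to II II II II II II II II II II IXX IXX II II IXX IXX; joining the 16 pieces gives the next term.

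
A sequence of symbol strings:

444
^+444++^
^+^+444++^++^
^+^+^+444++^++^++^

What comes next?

Every step adds ^+ to the front and ++^ to the end of the previous string.
Applying this once more to ^+^+^+444++^++^++^:

^+^+^+^+444++^++^++^++^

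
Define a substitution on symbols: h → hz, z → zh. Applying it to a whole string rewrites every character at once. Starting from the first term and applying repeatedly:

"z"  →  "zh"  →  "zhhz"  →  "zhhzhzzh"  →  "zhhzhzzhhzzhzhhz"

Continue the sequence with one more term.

Rewriting the 16 symbols of zhhzhzzhhzzhzhhz one by one yields zh hz hz zh hz zh zh hz hz zh zh hz zh hz hz zh; concatenated:

zhhzhzzhhzzhzhhzhzzhzhhzzhhzhzzh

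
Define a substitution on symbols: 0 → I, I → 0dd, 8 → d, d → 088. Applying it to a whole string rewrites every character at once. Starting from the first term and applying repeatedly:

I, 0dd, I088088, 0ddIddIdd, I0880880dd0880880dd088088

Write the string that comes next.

0ddIddIddI088088IddIddI088088IddIdd

Applying the rule to each of the 25 symbols of I0880880dd0880880dd088088 gives the pieces 0dd I d d I d d I 088 088 I d d I d d I 088 088 I d d I d d, which concatenate to the answer.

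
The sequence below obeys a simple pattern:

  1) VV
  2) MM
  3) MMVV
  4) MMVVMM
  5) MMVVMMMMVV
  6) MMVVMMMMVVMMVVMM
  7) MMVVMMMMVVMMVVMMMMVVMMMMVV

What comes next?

MMVVMMMMVVMMVVMMMMVVMMMMVVMMVVMMMMVVMMVVMM

From term 3 onward, concatenate the last term with the second-to-last: MM·VV = MMVV, MMVV·MM = MMVVMM, …
The next term joins MMVVMMMMVVMMVVMMMMVVMMMMVV and MMVVMMMMVVMMVVMM.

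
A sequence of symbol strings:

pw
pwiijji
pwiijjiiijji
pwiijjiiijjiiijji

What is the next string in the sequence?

The strings grow by a fixed suffix iijji each time.
Applying this once more to pwiijjiiijjiiijji:

pwiijjiiijjiiijjiiijji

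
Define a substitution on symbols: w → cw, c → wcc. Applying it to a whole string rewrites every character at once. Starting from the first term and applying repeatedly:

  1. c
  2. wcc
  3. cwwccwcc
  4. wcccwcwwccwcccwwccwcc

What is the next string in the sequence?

Applying the rule to each of the 21 symbols of wcccwcwwccwcccwwccwcc gives the pieces cw wcc wcc wcc cw wcc cw cw wcc wcc cw wcc wcc wcc cw cw wcc wcc cw wcc wcc, which concatenate to the answer.

cwwccwccwcccwwcccwcwwccwcccwwccwccwcccwcwwccwcccwwccwcc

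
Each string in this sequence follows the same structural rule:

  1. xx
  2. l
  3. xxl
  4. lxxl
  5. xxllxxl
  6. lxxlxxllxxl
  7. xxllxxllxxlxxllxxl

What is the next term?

lxxlxxllxxlxxllxxllxxlxxllxxl

From term 3 onward, concatenate the second-to-last term with the last: xx·l = xxl, l·xxl = lxxl, …
Continuing: lxxlxxllxxl · xxllxxllxxlxxllxxl gives term 8.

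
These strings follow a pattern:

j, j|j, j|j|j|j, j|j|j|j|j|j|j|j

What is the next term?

j|j|j|j|j|j|j|j|j|j|j|j|j|j|j|j

s(k+1) = s(k)·|·s(k) — each term doubles the last with '|' between the halves.
One more doubling of j|j|j|j|j|j|j|j gives the answer.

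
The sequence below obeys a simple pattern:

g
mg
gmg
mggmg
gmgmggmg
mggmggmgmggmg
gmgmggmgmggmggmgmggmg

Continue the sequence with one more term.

mggmggmgmggmggmgmggmgmggmggmgmggmg

From term 3 onward, concatenate the second-to-last term with the last: g·mg = gmg, mg·gmg = mggmg, …
Continuing: mggmggmgmggmg · gmgmggmgmggmggmgmggmg gives term 8.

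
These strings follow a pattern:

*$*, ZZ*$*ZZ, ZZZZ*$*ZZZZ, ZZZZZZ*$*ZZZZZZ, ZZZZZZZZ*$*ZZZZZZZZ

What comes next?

Each term wraps the previous one in ZZ on the left and ZZ on the right.
One more step from ZZZZZZZZ*$*ZZZZZZZZ gives the answer.

ZZZZZZZZZZ*$*ZZZZZZZZZZ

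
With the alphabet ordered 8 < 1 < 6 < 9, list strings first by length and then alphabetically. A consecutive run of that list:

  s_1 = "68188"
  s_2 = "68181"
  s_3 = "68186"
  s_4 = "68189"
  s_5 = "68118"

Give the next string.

68111

Find the rightmost character of 68118 below 9, bump it to the next letter, and reset everything to its right to 8.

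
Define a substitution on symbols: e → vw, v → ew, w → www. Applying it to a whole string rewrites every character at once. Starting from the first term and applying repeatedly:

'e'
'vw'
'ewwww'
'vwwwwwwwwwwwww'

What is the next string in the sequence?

Rewriting the 14 symbols of vwwwwwwwwwwwww one by one yields ew www www www www www www www www www www www www www; concatenated:

ewwwwwwwwwwwwwwwwwwwwwwwwwwwwwwwwwwwwwwww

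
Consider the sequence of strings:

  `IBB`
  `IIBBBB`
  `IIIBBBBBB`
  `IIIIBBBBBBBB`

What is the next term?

IIIIIBBBBBBBBBB

The n-th term is n I's then 2n B's (n = 1, 2, …).
Setting n = 5 gives 5, 10 characters in each block.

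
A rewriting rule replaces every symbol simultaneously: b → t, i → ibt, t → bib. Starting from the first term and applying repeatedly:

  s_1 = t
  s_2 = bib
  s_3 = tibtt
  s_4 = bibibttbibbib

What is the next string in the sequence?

Applying the rule to each of the 13 symbols of bibibttbibbib gives the pieces t ibt t ibt t bib bib t ibt t t ibt t, which concatenate to the answer.

tibttibttbibbibtibtttibtt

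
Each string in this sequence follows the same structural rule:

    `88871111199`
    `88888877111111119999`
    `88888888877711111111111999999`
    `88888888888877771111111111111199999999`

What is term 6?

88888888888888888877777711111111111111111111999999999999

Reading off run lengths: 8 runs 3, 6, 9, 12; 7 runs 1, 2, 3, 4; 1 runs 5, 8, 11, 14; 9 runs 2, 4, 6, 8 — each is linear in n (n = 1, 2, …).
At n = 6 the blocks have lengths 18, 6, 20, 12.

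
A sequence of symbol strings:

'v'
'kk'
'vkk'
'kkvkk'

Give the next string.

This is a Fibonacci-style word recurrence s(k) = s(k−2)·s(k−1): e.g. v·kk = vkk.
The next term joins vkk and kkvkk.

vkkkkvkk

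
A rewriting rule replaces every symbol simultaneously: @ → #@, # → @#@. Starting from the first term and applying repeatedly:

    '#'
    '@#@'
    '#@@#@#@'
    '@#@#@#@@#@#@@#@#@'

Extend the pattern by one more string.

#@@#@#@@#@#@@#@#@#@@#@#@@#@#@#@@#@#@@#@#@

φ(@#@#@#@@#@#@@#@#@) expands symbol-by-symbol to #@ @#@ #@ @#@ #@ @#@ #@ #@ @#@ #@ @#@ #@ #@ @#@ #@ @#@ #@; joining the 17 pieces gives the next term.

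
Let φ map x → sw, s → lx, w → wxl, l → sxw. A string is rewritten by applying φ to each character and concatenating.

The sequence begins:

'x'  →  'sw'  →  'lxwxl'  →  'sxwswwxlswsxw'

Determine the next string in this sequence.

Applying the rule to each of the 13 symbols of sxwswwxlswsxw gives the pieces lx sw wxl lx wxl wxl sw sxw lx wxl lx sw wxl, which concatenate to the answer.

lxswwxllxwxlwxlswsxwlxwxllxswwxl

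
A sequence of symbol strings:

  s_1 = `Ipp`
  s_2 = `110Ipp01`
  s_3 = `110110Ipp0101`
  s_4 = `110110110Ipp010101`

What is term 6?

Each term wraps the previous one in 110 on the left and 01 on the right.
From 110110110Ipp010101, 2 further steps: 110110110Ipp010101 → 110110110110Ipp01010101 → (answer).

110110110110110Ipp0101010101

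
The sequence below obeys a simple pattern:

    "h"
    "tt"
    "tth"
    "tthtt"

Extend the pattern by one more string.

tthtttth

From term 3 onward, concatenate the last term with the second-to-last: tt·h = tth, tth·tt = tthtt, …
So term 5 is tthtt·tth.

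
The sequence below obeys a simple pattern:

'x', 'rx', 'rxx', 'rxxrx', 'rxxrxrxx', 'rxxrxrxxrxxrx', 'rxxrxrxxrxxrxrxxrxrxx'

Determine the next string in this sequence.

rxxrxrxxrxxrxrxxrxrxxrxxrxrxxrxxrx

Each term (from the third on) is the previous term followed by the one before it: term 3 = rx·x = rxx.
The next term joins rxxrxrxxrxxrxrxxrxrxx and rxxrxrxxrxxrx.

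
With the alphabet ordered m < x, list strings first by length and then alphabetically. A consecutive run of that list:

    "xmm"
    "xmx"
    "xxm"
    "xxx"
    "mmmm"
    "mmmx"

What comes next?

mmxm

Find the rightmost character of mmmx below x, bump it to the next letter, and reset everything to its right to m.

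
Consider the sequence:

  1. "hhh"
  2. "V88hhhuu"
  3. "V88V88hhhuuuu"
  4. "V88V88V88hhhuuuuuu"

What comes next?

V88V88V88V88hhhuuuuuuuu

s(k+1) = V88·s(k)·uu, so each term gains V88 as a prefix and uu as a suffix.
So the next term is V88·V88V88V88hhhuuuuuu·uu.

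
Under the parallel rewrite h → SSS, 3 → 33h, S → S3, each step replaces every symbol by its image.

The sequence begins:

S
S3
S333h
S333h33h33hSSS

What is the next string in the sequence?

Applying the rule to each of the 14 symbols of S333h33h33hSSS gives the pieces S3 33h 33h 33h SSS 33h 33h SSS 33h 33h SSS S3 S3 S3, which concatenate to the answer.

S333h33h33hSSS33h33hSSS33h33hSSSS3S3S3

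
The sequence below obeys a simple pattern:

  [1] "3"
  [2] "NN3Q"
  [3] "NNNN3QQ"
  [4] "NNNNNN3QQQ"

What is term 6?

NNNNNNNNNN3QQQQQ

Each term wraps the previous one in NN on the left and Q on the right.
From NNNNNN3QQQ, 2 further steps: NNNNNN3QQQ → NNNNNNNN3QQQQ → (answer).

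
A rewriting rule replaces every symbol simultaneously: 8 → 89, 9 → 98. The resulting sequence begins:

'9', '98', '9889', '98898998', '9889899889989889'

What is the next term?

Replace each of the 16 characters of 9889899889989889 in place — 98 89 89 98 89 98 98 89 89 98 98 89 98 89 89 98 — and concatenate.

98898998899898898998988998898998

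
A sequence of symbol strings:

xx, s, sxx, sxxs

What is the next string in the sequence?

sxxssxx

This is a Fibonacci-style word recurrence s(k) = s(k−1)·s(k−2): e.g. s·xx = sxx.
The next term joins sxxs and sxx.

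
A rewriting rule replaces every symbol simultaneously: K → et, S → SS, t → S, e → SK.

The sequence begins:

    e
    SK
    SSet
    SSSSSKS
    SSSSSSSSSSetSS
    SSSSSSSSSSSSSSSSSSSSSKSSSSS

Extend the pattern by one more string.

Applying the rule to each of the 27 symbols of SSSSSSSSSSSSSSSSSSSSSKSSSSS gives the pieces SS SS SS SS SS SS SS SS SS SS SS SS SS SS SS SS SS SS SS SS SS et SS SS SS SS SS, which concatenate to the answer.

SSSSSSSSSSSSSSSSSSSSSSSSSSSSSSSSSSSSSSSSSSetSSSSSSSSSS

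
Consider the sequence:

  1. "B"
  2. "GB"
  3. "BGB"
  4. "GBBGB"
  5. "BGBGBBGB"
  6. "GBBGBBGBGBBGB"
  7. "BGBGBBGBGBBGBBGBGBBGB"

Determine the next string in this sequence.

Each term (from the third on) is the two preceding terms concatenated in order: term 3 = B·GB = BGB.
Continuing: GBBGBBGBGBBGB · BGBGBBGBGBBGBBGBGBBGB gives term 8.

GBBGBBGBGBBGBBGBGBBGBGBBGBBGBGBBGB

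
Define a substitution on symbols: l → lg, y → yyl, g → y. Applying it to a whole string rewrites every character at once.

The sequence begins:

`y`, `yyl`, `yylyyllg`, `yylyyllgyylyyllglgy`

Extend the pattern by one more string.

φ(yylyyllgyylyyllglgy) expands symbol-by-symbol to yyl yyl lg yyl yyl lg lg y yyl yyl lg yyl yyl lg lg y lg y yyl; joining the 19 pieces gives the next term.

yylyyllgyylyyllglgyyylyyllgyylyyllglgylgyyyl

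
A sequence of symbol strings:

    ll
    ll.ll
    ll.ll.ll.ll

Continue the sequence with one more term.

s(k+1) = s(k)·.·s(k) — each term doubles the last with '.' between the halves.
One more doubling of ll.ll.ll.ll gives the answer.

ll.ll.ll.ll.ll.ll.ll.ll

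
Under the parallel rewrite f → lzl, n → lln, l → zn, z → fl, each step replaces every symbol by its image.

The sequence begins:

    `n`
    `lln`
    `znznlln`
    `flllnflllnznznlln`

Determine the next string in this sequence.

Replace each of the 17 characters of flllnflllnznznlln in place — lzl zn zn zn lln lzl zn zn zn lln fl lln fl lln zn zn lln — and concatenate.

lzlznznznllnlzlznznznllnflllnflllnznznlln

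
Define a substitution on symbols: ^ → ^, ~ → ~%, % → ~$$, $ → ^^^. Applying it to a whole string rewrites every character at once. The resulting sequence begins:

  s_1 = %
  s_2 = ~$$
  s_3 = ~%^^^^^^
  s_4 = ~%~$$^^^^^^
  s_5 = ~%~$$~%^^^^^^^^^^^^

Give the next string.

~%~$$~%^^^^^^~%~$$^^^^^^^^^^^^

φ(~%~$$~%^^^^^^^^^^^^) expands symbol-by-symbol to ~% ~$$ ~% ^^^ ^^^ ~% ~$$ ^ ^ ^ ^ ^ ^ ^ ^ ^ ^ ^ ^; joining the 19 pieces gives the next term.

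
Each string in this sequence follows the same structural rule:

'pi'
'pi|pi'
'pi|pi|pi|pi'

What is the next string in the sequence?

s(k+1) = s(k)·|·s(k) — each term doubles the last with '|' between the halves.
Doubling pi|pi|pi|pi with '|' between the halves:

pi|pi|pi|pi|pi|pi|pi|pi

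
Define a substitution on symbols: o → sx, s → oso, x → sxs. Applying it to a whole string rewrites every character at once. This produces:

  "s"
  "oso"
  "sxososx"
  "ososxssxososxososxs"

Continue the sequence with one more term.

sxososxososxsosoososxssxososxososxssxososxososxsoso

Applying the rule to each of the 19 symbols of ososxssxososxososxs gives the pieces sx oso sx oso sxs oso oso sxs sx oso sx oso sxs sx oso sx oso sxs oso, which concatenate to the answer.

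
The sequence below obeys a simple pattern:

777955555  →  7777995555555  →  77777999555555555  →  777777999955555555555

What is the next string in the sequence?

Term n consists of n+1 7's, followed by n-1 9's, followed by 2n+1 5's, where the shown terms are n = 2, 3, 4, 5.
At n = 6 the blocks have lengths 7, 5, 13.

7777777999995555555555555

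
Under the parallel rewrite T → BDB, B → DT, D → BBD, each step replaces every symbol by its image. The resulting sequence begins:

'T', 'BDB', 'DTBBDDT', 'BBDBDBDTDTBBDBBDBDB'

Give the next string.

Rewriting the 19 symbols of BBDBDBDTDTBBDBBDBDB one by one yields DT DT BBD DT BBD DT BBD BDB BBD BDB DT DT BBD DT DT BBD DT BBD DT; concatenated:

DTDTBBDDTBBDDTBBDBDBBBDBDBDTDTBBDDTDTBBDDTBBDDT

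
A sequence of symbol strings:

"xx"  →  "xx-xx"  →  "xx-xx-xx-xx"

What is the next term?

Each string is two copies of the previous one joined by '-'.
Doubling xx-xx-xx-xx with '-' between the halves:

xx-xx-xx-xx-xx-xx-xx-xx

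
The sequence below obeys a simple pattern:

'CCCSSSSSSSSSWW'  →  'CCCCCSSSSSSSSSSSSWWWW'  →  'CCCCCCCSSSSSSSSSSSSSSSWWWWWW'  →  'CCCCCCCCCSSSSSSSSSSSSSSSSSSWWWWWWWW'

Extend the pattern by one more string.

Reading off run lengths: C runs 3, 5, 7, 9; S runs 9, 12, 15, 18; W runs 2, 4, 6, 8 — each is linear in n, where the shown terms are n = 2, 3, 4, 5.
For the next term, n = 6, so the run lengths are 11, 21, 10.

CCCCCCCCCCCSSSSSSSSSSSSSSSSSSSSSWWWWWWWWWW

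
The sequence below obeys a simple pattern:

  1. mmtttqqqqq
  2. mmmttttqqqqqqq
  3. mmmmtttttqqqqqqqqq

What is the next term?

mmmmmttttttqqqqqqqqqqq

The n-th term is n m's then n+1 t's then 2n+1 q's, where the shown terms are n = 2, 3, 4.
At n = 5 the blocks have lengths 5, 6, 11.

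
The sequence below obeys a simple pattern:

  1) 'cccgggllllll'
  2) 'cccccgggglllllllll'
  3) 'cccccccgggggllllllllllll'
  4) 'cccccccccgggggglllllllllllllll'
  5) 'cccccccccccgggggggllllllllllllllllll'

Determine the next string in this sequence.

cccccccccccccgggggggglllllllllllllllllllll

Each string has the form c^{2n-1} g^{n+1} l^{3n}, where the shown terms are n = 2, 3, 4, 5, 6.
At n = 7 the blocks have lengths 13, 8, 21.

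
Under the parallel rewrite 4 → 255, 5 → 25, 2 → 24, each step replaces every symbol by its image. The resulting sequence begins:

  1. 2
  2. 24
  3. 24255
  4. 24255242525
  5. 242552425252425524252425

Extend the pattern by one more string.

Replace each of the 24 characters of 242552425252425524252425 in place — 24 255 24 25 25 24 255 24 25 24 25 24 255 24 25 25 24 255 24 25 24 255 24 25 — and concatenate.

24255242525242552425242524255242525242552425242552425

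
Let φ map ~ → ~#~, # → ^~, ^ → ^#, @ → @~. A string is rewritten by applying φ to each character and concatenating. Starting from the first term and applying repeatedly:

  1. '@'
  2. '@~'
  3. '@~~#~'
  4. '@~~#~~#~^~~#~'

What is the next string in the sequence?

Rewriting the 13 symbols of @~~#~~#~^~~#~ one by one yields @~ ~#~ ~#~ ^~ ~#~ ~#~ ^~ ~#~ ^# ~#~ ~#~ ^~ ~#~; concatenated:

@~~#~~#~^~~#~~#~^~~#~^#~#~~#~^~~#~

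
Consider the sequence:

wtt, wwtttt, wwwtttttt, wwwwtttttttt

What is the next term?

wwwwwtttttttttt

Each string has the form w^{n} t^{2n} (n = 1, 2, …).
Setting n = 5 gives 5, 10 characters in each block.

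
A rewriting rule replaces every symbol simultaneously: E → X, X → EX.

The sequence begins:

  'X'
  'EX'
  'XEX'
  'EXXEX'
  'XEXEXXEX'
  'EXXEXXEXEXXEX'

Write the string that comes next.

Replace each of the 13 characters of EXXEXXEXEXXEX in place — X EX EX X EX EX X EX X EX EX X EX — and concatenate.

XEXEXXEXEXXEXXEXEXXEX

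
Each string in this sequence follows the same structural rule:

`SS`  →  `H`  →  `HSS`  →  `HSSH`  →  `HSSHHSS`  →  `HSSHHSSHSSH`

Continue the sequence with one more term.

HSSHHSSHSSHHSSHHSS

From term 3 onward, concatenate the last term with the second-to-last: H·SS = HSS, HSS·H = HSSH, …
So term 7 is HSSHHSSHSSH·HSSHHSS.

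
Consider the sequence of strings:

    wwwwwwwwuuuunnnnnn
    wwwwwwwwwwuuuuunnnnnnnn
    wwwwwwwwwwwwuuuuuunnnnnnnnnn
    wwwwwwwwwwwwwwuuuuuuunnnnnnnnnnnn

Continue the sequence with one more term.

wwwwwwwwwwwwwwwwuuuuuuuunnnnnnnnnnnnnn

The n-th term is 2n+2 w's then n+1 u's then 2n n's, where the shown terms are n = 3, 4, 5, 6.
At n = 7 the blocks have lengths 16, 8, 14.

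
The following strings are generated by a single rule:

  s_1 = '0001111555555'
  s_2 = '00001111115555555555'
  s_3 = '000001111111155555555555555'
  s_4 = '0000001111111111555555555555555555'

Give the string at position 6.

Reading off run lengths: 0 runs 3, 4, 5, 6; 1 runs 4, 6, 8, 10; 5 runs 6, 10, 14, 18 — each is linear in n, where the shown terms are n = 2, 3, 4, 5.
For term 6, n = 7, so the run lengths are 8, 14, 26.

000000001111111111111155555555555555555555555555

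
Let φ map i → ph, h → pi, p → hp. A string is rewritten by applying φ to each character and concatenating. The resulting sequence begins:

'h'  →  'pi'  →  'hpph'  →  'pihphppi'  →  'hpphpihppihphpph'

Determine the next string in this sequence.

pihphppihpphpihphpphpihppihphppi

Applying the rule to each of the 16 symbols of hpphpihppihphpph gives the pieces pi hp hp pi hp ph pi hp hp ph pi hp pi hp hp pi, which concatenate to the answer.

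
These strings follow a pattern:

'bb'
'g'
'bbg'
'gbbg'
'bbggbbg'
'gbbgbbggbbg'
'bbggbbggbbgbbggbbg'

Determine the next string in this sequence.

This is a Fibonacci-style word recurrence s(k) = s(k−2)·s(k−1): e.g. bb·g = bbg.
So term 8 is gbbgbbggbbg·bbggbbggbbgbbggbbg.

gbbgbbggbbgbbggbbggbbgbbggbbg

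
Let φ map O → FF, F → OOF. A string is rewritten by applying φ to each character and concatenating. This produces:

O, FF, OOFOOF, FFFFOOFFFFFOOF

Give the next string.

OOFOOFOOFOOFFFFFOOFOOFOOFOOFOOFFFFFOOF

φ(FFFFOOFFFFFOOF) expands symbol-by-symbol to OOF OOF OOF OOF FF FF OOF OOF OOF OOF OOF FF FF OOF; joining the 14 pieces gives the next term.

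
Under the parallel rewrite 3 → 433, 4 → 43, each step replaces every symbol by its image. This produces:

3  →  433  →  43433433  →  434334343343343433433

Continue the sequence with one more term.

Rewriting the 21 symbols of 434334343343343433433 one by one yields 43 433 43 433 433 43 433 43 433 433 43 433 433 43 433 43 433 433 43 433 433; concatenated:

4343343433433434334343343343433433434334343343343433433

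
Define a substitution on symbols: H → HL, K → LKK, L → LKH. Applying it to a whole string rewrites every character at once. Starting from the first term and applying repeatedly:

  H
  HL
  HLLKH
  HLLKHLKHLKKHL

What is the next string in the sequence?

HLLKHLKHLKKHLLKHLKKHLLKHLKKLKKHLLKH

φ(HLLKHLKHLKKHL) expands symbol-by-symbol to HL LKH LKH LKK HL LKH LKK HL LKH LKK LKK HL LKH; joining the 13 pieces gives the next term.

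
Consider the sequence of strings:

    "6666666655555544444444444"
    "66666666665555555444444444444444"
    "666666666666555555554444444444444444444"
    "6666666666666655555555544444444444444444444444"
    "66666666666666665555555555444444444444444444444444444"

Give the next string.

666666666666666666555555555554444444444444444444444444444444

The n-th term is 2n+2 6's then n+3 5's then 4n-1 4's, where the shown terms are n = 3, 4, 5, 6, 7.
For the next term, n = 8, so the run lengths are 18, 11, 31.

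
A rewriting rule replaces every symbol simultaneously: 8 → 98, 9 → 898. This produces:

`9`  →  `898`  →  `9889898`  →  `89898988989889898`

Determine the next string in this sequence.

98898988989889898988989889898988989889898

φ(89898988989889898) expands symbol-by-symbol to 98 898 98 898 98 898 98 98 898 98 898 98 98 898 98 898 98; joining the 17 pieces gives the next term.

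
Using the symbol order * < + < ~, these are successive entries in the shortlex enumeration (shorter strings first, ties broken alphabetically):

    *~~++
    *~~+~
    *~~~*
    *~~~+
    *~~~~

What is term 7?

+***+

Continuing the enumeration 2 steps past *~~~~: *~~~~ → +**** → (answer).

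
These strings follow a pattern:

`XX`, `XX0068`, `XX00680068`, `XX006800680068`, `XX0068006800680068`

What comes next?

Each term is the previous one with 0068 appended.
Applying this once more to XX0068006800680068:

XX00680068006800680068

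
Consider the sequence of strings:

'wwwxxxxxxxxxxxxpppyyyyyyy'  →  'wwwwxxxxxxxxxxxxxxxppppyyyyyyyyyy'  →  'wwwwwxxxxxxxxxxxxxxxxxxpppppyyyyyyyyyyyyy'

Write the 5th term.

Reading off run lengths: w runs 3, 4, 5; x runs 12, 15, 18; p runs 3, 4, 5; y runs 7, 10, 13 — each is linear in n, where the shown terms are n = 3, 4, 5.
For term 5, n = 7, so the run lengths are 7, 24, 7, 19.

wwwwwwwxxxxxxxxxxxxxxxxxxxxxxxxpppppppyyyyyyyyyyyyyyyyyyy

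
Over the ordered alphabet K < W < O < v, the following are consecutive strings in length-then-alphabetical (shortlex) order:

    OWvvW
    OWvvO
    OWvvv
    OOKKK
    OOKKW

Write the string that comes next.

OOKKO

Find the rightmost character of OOKKW below v, bump it to the next letter, and reset everything to its right to K.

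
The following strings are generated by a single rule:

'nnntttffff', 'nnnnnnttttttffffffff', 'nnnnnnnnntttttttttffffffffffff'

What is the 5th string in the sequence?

Each string has the form n^{3n} t^{3n} f^{4n} (n = 1, 2, …).
For term 5, n = 5, so the run lengths are 15, 15, 20.

nnnnnnnnnnnnnnntttttttttttttttffffffffffffffffffff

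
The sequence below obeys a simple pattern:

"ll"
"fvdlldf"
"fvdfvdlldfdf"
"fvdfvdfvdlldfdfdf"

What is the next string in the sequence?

fvdfvdfvdfvdlldfdfdfdf

Each term wraps the previous one in fvd on the left and df on the right.
So the next term is fvd·fvdfvdfvdlldfdfdf·df.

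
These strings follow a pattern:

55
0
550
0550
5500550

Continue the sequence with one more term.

This is a Fibonacci-style word recurrence s(k) = s(k−2)·s(k−1): e.g. 55·0 = 550.
The next term joins 0550 and 5500550.

05505500550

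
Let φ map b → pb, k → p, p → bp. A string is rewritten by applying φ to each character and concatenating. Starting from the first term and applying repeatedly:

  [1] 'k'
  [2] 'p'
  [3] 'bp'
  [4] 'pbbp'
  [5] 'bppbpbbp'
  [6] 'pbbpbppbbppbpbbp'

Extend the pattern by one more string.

bppbpbbppbbpbppbpbbpbppbbppbpbbp

φ(pbbpbppbbppbpbbp) expands symbol-by-symbol to bp pb pb bp pb bp bp pb pb bp bp pb bp pb pb bp; joining the 16 pieces gives the next term.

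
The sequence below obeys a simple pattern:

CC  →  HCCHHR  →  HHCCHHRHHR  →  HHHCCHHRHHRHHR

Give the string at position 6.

HHHHHCCHHRHHRHHRHHRHHR

s(k+1) = H·s(k)·HHR, so each term gains H as a prefix and HHR as a suffix.
From HHHCCHHRHHRHHR, 2 further steps: HHHCCHHRHHRHHR → HHHHCCHHRHHRHHRHHR → (answer).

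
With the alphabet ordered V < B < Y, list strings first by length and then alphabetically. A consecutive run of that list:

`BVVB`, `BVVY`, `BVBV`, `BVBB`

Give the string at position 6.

BVYV

Advancing 2 positions from BVBB through BVBB → BVBY reaches term 6.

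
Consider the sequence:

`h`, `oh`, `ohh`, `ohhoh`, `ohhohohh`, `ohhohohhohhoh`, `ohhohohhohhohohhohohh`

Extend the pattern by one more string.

Each term (from the third on) is the previous term followed by the one before it: term 3 = oh·h = ohh.
Continuing: ohhohohhohhohohhohohh · ohhohohhohhoh gives term 8.

ohhohohhohhohohhohohhohhohohhohhoh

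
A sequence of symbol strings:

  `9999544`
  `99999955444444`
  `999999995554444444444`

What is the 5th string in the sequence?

99999999999955555444444444444444444

The n-th term is 2n+2 9's then n 5's then 4n-2 4's (n = 1, 2, …).
At n = 5 the blocks have lengths 12, 5, 18.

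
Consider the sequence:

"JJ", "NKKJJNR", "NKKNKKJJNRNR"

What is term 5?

NKKNKKNKKNKKJJNRNRNRNR

Each term wraps the previous one in NKK on the left and NR on the right.
From NKKNKKJJNRNR, 2 further steps: NKKNKKJJNRNR → NKKNKKNKKJJNRNRNR → (answer).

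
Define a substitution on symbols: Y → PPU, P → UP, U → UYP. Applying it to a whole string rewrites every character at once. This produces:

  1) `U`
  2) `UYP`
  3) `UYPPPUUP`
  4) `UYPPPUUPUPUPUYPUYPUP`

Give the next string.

UYPPPUUPUPUPUYPUYPUPUYPUPUYPUPUYPPPUUPUYPPPUUPUYPUP

Applying the rule to each of the 20 symbols of UYPPPUUPUPUPUYPUYPUP gives the pieces UYP PPU UP UP UP UYP UYP UP UYP UP UYP UP UYP PPU UP UYP PPU UP UYP UP, which concatenate to the answer.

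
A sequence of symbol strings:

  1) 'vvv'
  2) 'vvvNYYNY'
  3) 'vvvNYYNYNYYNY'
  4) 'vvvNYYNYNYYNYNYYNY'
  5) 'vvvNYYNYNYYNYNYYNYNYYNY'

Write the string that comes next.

Every step adds NYYNY to the end: s(k+1) = s(k)·NYYNY.
One more step from vvvNYYNYNYYNYNYYNYNYYNY gives the answer.

vvvNYYNYNYYNYNYYNYNYYNYNYYNY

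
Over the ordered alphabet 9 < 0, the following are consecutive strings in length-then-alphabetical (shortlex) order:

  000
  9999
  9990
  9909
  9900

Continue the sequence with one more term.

9099

Find the rightmost character of 9900 below 0, bump it to the next letter, and reset everything to its right to 9.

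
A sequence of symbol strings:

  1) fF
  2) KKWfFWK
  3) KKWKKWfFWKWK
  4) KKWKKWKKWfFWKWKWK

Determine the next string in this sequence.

s(k+1) = KKW·s(k)·WK, so each term gains KKW as a prefix and WK as a suffix.
So the next term is KKW·KKWKKWKKWfFWKWKWK·WK.

KKWKKWKKWKKWfFWKWKWKWK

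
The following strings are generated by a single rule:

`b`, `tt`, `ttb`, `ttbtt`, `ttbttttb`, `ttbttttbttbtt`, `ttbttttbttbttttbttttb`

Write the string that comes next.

ttbttttbttbttttbttttbttbttttbttbtt

Each term (from the third on) is the previous term followed by the one before it: term 3 = tt·b = ttb.
So term 8 is ttbttttbttbttttbttttb·ttbttttbttbtt.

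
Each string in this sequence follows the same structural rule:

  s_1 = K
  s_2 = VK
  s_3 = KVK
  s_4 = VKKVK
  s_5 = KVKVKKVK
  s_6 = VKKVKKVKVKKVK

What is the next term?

KVKVKKVKVKKVKKVKVKKVK

Each term (from the third on) is the two preceding terms concatenated in order: term 3 = K·VK = KVK.
Continuing: KVKVKKVK · VKKVKKVKVKKVK gives term 7.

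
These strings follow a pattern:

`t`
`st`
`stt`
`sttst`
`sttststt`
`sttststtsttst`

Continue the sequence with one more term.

sttststtsttststtststt

From term 3 onward, concatenate the last term with the second-to-last: st·t = stt, stt·st = sttst, …
So term 7 is sttststtsttst·sttststt.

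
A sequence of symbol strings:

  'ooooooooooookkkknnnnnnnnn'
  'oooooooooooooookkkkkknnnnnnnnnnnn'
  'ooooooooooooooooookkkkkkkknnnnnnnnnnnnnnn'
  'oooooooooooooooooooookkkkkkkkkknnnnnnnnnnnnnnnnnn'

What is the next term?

Each string has the form o^{3n+3} k^{2n-2} n^{3n}, where the shown terms are n = 3, 4, 5, 6.
Setting n = 7 gives 24, 12, 21 characters in each block.

ooooooooooooooooooooooookkkkkkkkkkkknnnnnnnnnnnnnnnnnnnnn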